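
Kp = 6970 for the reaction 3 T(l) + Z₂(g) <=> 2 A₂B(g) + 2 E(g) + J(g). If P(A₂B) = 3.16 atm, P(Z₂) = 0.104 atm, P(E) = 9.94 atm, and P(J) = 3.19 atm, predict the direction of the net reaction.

to the left

(T is a pure liquid — omitted from Qp.)
Qp = P(A₂B)²·P(E)²·P(J) / P(Z₂) = (3.16)²·(9.94)²·(3.19) / (0.104) = 30300
Qp = 30300 > Kp = 6970, so the reverse reaction proceeds.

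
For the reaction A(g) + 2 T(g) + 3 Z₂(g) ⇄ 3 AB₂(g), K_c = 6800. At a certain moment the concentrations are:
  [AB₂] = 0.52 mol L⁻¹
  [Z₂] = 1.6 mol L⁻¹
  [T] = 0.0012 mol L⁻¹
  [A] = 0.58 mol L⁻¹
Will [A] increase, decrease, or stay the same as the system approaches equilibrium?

increase

Q_c = [AB₂]³ / ([A]·[T]²·[Z₂]³) = (0.52)³ / ((0.58)·(0.0012)²·(1.6)³) = 41000
Q_c = 41000 > K_c = 6800: net reverse reaction.
A is a reactant, so it increases.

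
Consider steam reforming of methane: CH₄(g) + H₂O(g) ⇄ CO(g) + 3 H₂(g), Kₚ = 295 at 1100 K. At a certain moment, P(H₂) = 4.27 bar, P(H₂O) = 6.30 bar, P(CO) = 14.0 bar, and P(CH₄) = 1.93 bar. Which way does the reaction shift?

forward (toward products)

Qₚ = P(CO)·P(H₂)³ / (P(CH₄)·P(H₂O)) = (14.0)·(4.27)³ / ((1.93)·(6.30)) = 89.6
Qₚ = 89.6 < Kₚ = 295, so the forward reaction proceeds.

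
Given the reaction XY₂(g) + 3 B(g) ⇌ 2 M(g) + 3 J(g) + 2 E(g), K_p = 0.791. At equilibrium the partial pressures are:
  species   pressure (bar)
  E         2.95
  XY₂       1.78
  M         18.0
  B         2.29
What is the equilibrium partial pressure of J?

P(J) = 0.182 bar

At equilibrium, K_p = P(M)²·P(J)³·P(E)² / (P(XY₂)·P(B)³) = 0.791.
(18.0)²·(P(J))³·(2.95)² / ((1.78)·(2.29)³) = 0.791
P(J)³ = 0.00600 ⇒ P(J) = 0.182 bar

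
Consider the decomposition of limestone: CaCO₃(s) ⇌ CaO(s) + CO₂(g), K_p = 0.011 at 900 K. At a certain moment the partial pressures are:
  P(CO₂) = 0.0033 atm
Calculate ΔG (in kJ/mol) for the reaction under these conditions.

ΔG = -9.01 kJ/mol

(CaCO₃, CaO are pure solids — omitted from Q_p.)
Q_p = P(CO₂) = 0.00330
ΔG = RT ln(Q_p/K_p) = (8.314 J mol⁻¹ K⁻¹)(900 K) × ln(0.00330/0.011)
   = (7.483 kJ/mol)(-1.204) = -9.01 kJ/mol
ΔG < 0, so the forward reaction is spontaneous (proceeds forward).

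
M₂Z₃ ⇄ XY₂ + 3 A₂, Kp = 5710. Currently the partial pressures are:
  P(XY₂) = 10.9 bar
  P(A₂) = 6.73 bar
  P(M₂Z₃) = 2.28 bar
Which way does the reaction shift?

Qp = P(XY₂)·P(A₂)³ / P(M₂Z₃) = (10.9)·(6.73)³ / (2.28) = 1460
Qp = 1460 < Kp = 5710, so the forward reaction proceeds.

to the right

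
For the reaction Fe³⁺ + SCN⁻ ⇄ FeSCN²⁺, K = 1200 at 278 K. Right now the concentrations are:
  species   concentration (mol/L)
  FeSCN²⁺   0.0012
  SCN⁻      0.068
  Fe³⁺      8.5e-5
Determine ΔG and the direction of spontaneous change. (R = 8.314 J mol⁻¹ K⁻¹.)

ΔG = -4.05 kJ/mol; the forward reaction is spontaneous

Q = [FeSCN²⁺] / ([Fe³⁺]·[SCN⁻]) = (0.0012) / ((8.5e-5)·(0.068)) = 208
ΔG = RT ln(Q/K) = (8.314 J mol⁻¹ K⁻¹)(278 K) × ln(208/1200)
   = (2.311 kJ/mol)(-1.753) = -4.05 kJ/mol
ΔG < 0, so the forward reaction is spontaneous (proceeds forward).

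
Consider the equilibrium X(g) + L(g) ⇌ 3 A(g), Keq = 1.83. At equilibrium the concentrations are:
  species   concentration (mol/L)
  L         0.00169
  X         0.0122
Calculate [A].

At equilibrium, Keq = [A]³ / ([X]·[L]) = 1.83.
([A])³ / ((0.0122)·(0.00169)) = 1.83
[A]³ = 3.77×10⁻⁵ ⇒ [A] = 0.0335 mol/L

[A] = 0.0335 mol/L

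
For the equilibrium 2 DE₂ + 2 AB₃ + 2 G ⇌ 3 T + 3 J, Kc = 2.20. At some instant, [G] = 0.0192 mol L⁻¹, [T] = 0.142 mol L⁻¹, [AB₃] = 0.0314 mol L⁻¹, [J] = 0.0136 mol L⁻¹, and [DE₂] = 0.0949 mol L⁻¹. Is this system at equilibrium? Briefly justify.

Qc = [T]³·[J]³ / ([DE₂]²·[AB₃]²·[G]²) = (0.142)³·(0.0136)³ / ((0.0949)²·(0.0314)²·(0.0192)²) = 2.20
Qc = 2.20 = Kc; the system is at equilibrium.

yes, at equilibrium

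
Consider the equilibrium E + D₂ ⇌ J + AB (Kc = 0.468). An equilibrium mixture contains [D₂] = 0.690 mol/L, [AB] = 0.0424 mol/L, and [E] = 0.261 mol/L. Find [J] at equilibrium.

At equilibrium, Kc = [J]·[AB] / ([E]·[D₂]) = 0.468.
([J])·(0.0424) / ((0.261)·(0.690)) = 0.468
[J] = 1.99 mol/L

[J] = 1.99 mol/L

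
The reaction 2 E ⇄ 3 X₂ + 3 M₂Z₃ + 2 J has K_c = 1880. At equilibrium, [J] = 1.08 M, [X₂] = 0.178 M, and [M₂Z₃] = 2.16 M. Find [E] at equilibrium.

[E] = 0.00594 M

At equilibrium, K_c = [X₂]³·[M₂Z₃]³·[J]² / [E]² = 1880.
(0.178)³·(2.16)³·(1.08)² / ([E])² = 1880
[E]² = 3.53×10⁻⁵ ⇒ [E] = 0.00594 M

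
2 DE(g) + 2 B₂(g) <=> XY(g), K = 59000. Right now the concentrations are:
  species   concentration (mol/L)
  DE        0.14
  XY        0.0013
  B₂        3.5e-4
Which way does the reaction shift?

Q = [XY] / ([DE]²·[B₂]²) = (0.0013) / ((0.14)²·(3.5e-4)²) = 5.4e5
Q = 5.4e5 > K = 59000, so the reverse reaction proceeds.

toward reactants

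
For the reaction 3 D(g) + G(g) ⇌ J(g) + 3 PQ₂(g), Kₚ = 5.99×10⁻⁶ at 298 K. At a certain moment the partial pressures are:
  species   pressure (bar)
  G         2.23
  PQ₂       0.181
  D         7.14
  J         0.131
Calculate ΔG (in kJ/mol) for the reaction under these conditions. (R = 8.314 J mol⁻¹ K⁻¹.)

Qₚ = P(J)·P(PQ₂)³ / (P(D)³·P(G)) = (0.131)·(0.181)³ / ((7.14)³·(2.23)) = 9.57×10⁻⁷
ΔG = RT ln(Qₚ/Kₚ) = (8.314 J mol⁻¹ K⁻¹)(298 K) × ln(9.57×10⁻⁷/5.99×10⁻⁶)
   = (2.478 kJ/mol)(-1.834) = -4.54 kJ/mol
ΔG < 0, so the forward reaction is spontaneous (proceeds forward).

ΔG = -4.54 kJ/mol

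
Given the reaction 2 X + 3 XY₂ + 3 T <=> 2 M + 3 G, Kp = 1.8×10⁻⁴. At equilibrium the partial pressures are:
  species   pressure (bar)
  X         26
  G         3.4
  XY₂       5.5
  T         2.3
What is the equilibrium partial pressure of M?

P(M) = 2.5 bar

At equilibrium, Kp = P(M)²·P(G)³ / (P(X)²·P(XY₂)³·P(T)³) = 1.8×10⁻⁴.
(P(M))²·(3.4)³ / ((26)²·(5.5)³·(2.3)³) = 1.8×10⁻⁴
P(M)² = 6.27 ⇒ P(M) = 2.5 bar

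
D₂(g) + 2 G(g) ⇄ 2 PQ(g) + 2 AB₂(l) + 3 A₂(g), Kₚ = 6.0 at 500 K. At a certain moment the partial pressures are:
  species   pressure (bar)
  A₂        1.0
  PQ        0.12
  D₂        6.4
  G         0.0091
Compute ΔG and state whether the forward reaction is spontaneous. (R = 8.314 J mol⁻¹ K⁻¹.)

(AB₂ is a pure liquid — omitted from Qₚ.)
Qₚ = P(PQ)²·P(A₂)³ / (P(D₂)·P(G)²) = (0.12)²·(1.0)³ / ((6.4)·(0.0091)²) = 27.2
ΔG = RT ln(Qₚ/Kₚ) = (8.314 J mol⁻¹ K⁻¹)(500 K) × ln(27.2/6.0)
   = (4.157 kJ/mol)(1.511) = 6.28 kJ/mol
ΔG > 0, so the forward reaction is non-spontaneous (proceeds in reverse).

ΔG = 6.28 kJ/mol; the forward reaction is non-spontaneous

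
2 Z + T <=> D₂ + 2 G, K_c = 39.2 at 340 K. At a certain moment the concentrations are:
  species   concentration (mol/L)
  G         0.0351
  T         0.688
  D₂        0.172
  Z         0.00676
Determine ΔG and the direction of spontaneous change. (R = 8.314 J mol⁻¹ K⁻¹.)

Q_c = [D₂]·[G]² / ([Z]²·[T]) = (0.172)·(0.0351)² / ((0.00676)²·(0.688)) = 6.74
ΔG = RT ln(Q_c/K_c) = (8.314 J mol⁻¹ K⁻¹)(340 K) × ln(6.74/39.2)
   = (2.827 kJ/mol)(-1.761) = -4.98 kJ/mol
ΔG < 0, so the forward reaction is spontaneous (proceeds forward).

ΔG = -4.98 kJ/mol; the forward reaction is spontaneous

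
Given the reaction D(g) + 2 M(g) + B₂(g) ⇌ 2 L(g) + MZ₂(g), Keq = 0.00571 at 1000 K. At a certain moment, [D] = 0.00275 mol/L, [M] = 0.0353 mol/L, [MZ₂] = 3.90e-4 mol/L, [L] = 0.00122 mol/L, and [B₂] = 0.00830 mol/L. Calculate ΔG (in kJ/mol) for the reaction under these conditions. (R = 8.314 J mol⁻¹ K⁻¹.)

ΔG = 10.6 kJ/mol

Q = [L]²·[MZ₂] / ([D]·[M]²·[B₂]) = (0.00122)²·(3.90e-4) / ((0.00275)·(0.0353)²·(0.00830)) = 0.0204
ΔG = RT ln(Q/Keq) = (8.314 J mol⁻¹ K⁻¹)(1000 K) × ln(0.0204/0.00571)
   = (8.314 kJ/mol)(1.273) = 10.6 kJ/mol
ΔG > 0, so the forward reaction is non-spontaneous (proceeds in reverse).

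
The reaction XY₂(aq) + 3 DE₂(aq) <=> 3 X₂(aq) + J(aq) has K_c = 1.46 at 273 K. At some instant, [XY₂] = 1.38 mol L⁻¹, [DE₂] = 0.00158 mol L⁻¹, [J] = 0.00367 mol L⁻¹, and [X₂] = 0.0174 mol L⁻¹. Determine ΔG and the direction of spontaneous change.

Q_c = [X₂]³·[J] / ([XY₂]·[DE₂]³) = (0.0174)³·(0.00367) / ((1.38)·(0.00158)³) = 3.55
ΔG = RT ln(Q_c/K_c) = (8.314 J mol⁻¹ K⁻¹)(273 K) × ln(3.55/1.46)
   = (2.270 kJ/mol)(0.8885) = 2.02 kJ/mol
ΔG > 0, so the forward reaction is non-spontaneous (proceeds in reverse).

ΔG = 2.02 kJ/mol; the forward reaction is non-spontaneous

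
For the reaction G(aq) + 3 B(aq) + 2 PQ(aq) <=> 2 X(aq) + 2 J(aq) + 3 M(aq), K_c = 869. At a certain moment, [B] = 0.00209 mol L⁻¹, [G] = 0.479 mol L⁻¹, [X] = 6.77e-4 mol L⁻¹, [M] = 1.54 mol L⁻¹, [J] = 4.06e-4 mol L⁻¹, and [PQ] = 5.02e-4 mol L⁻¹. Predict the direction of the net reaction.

Q_c = [X]²·[J]²·[M]³ / ([G]·[B]³·[PQ]²) = (6.77e-4)²·(4.06e-4)²·(1.54)³ / ((0.479)·(0.00209)³·(5.02e-4)²) = 250
Q_c = 250 < K_c = 869, so the forward reaction proceeds.

forward (toward products)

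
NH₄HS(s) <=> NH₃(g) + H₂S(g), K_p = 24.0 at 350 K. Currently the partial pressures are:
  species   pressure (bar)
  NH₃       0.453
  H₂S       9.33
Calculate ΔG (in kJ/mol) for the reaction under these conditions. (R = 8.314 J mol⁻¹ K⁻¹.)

ΔG = -5.05 kJ/mol

(NH₄HS is a pure solid — omitted from Q_p.)
Q_p = P(NH₃)·P(H₂S) = (0.453)·(9.33) = 4.23
ΔG = RT ln(Q_p/K_p) = (8.314 J mol⁻¹ K⁻¹)(350 K) × ln(4.23/24.0)
   = (2.910 kJ/mol)(-1.736) = -5.05 kJ/mol
ΔG < 0, so the forward reaction is spontaneous (proceeds forward).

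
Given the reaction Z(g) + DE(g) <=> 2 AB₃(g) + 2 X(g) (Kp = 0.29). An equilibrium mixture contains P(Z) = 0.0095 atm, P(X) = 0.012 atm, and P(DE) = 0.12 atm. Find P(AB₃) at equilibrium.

P(AB₃) = 1.5 atm

At equilibrium, Kp = P(AB₃)²·P(X)² / (P(Z)·P(DE)) = 0.29.
(P(AB₃))²·(0.012)² / ((0.0095)·(0.12)) = 0.29
P(AB₃)² = 2.30 ⇒ P(AB₃) = 1.5 atm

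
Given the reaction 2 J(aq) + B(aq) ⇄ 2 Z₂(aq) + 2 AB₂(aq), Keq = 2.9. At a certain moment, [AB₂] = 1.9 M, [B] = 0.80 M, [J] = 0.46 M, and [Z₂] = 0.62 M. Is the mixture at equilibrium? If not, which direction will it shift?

Q = [Z₂]²·[AB₂]² / ([J]²·[B]) = (0.62)²·(1.9)² / ((0.46)²·(0.80)) = 8.2
Q = 8.2 > Keq = 2.9: net reverse reaction.

no; Q > K, reaction proceeds in reverse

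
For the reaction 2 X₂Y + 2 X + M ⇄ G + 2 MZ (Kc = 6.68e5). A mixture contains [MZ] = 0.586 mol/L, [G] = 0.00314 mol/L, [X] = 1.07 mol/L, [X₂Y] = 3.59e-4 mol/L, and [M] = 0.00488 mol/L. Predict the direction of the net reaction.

Qc = [G]·[MZ]² / ([X₂Y]²·[X]²·[M]) = (0.00314)·(0.586)² / ((3.59e-4)²·(1.07)²·(0.00488)) = 1.50e6
Qc = 1.50e6 > Kc = 6.68e5, so the reverse reaction proceeds.

in the reverse direction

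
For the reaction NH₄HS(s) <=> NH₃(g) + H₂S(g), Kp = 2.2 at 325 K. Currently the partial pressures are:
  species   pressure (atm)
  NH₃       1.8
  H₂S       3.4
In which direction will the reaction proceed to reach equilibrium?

in the reverse direction

(NH₄HS is a pure solid — omitted from Qp.)
Qp = P(NH₃)·P(H₂S) = (1.8)·(3.4) = 6.1
Qp = 6.1 > Kp = 2.2, so the reverse reaction proceeds.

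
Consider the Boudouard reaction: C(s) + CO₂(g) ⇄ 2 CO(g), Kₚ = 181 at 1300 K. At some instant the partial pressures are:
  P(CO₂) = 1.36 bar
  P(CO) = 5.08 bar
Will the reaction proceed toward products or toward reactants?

(C is a pure solid — omitted from Qₚ.)
Qₚ = P(CO)² / P(CO₂) = (5.08)² / (1.36) = 19.0
Qₚ = 19.0 < Kₚ = 181, so the forward reaction proceeds.

to the right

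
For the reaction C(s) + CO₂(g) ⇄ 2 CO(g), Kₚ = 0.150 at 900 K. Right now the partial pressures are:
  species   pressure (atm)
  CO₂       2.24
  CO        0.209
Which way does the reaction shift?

(C is a pure solid — omitted from Qₚ.)
Qₚ = P(CO)² / P(CO₂) = (0.209)² / (2.24) = 0.0195
Qₚ = 0.0195 < Kₚ = 0.150, so the forward reaction proceeds.

in the forward direction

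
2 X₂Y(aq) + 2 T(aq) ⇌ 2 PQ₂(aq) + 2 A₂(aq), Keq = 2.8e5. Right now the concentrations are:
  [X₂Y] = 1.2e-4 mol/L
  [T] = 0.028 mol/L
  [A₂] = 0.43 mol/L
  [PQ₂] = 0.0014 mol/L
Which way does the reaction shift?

to the right

Q = [PQ₂]²·[A₂]² / ([X₂Y]²·[T]²) = (0.0014)²·(0.43)² / ((1.2e-4)²·(0.028)²) = 32000
Q = 32000 < Keq = 2.8e5, so the forward reaction proceeds.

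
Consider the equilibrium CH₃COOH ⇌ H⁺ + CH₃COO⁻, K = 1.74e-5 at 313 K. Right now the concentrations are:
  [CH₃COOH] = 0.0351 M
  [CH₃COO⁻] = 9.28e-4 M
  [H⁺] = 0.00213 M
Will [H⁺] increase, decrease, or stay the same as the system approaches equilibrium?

Q = [H⁺]·[CH₃COO⁻] / [CH₃COOH] = (0.00213)·(9.28e-4) / (0.0351) = 5.63e-5
Q = 5.63e-5 > K = 1.74e-5: net reverse reaction.
H⁺ is a product, so it decreases.

decrease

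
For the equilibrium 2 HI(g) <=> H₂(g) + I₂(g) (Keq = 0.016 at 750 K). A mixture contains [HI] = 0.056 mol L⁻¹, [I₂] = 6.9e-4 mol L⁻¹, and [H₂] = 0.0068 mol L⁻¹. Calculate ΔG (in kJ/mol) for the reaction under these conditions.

ΔG = -14.8 kJ/mol

Q = [H₂]·[I₂] / [HI]² = (0.0068)·(6.9e-4) / (0.056)² = 0.00150
ΔG = RT ln(Q/Keq) = (8.314 J mol⁻¹ K⁻¹)(750 K) × ln(0.00150/0.016)
   = (6.236 kJ/mol)(-2.367) = -14.8 kJ/mol
ΔG < 0, so the forward reaction is spontaneous (proceeds forward).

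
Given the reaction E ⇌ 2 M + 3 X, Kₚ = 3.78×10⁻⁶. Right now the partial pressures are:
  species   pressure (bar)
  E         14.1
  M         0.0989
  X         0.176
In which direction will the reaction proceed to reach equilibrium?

Qₚ = P(M)²·P(X)³ / P(E) = (0.0989)²·(0.176)³ / (14.1) = 3.78×10⁻⁶
Qₚ = 3.78×10⁻⁶ = Kₚ, so the system is already at equilibrium.

at equilibrium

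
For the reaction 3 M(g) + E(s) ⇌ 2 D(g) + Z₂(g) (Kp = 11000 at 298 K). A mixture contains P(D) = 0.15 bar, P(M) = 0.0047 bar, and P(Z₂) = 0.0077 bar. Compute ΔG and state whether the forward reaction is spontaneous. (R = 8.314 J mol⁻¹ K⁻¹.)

(E is a pure solid — omitted from Qp.)
Qp = P(D)²·P(Z₂) / P(M)³ = (0.15)²·(0.0077) / (0.0047)³ = 1670
ΔG = RT ln(Qp/Kp) = (8.314 J mol⁻¹ K⁻¹)(298 K) × ln(1670/11000)
   = (2.478 kJ/mol)(-1.885) = -4.67 kJ/mol
ΔG < 0, so the forward reaction is spontaneous (proceeds forward).

ΔG = -4.67 kJ/mol; the forward reaction is spontaneous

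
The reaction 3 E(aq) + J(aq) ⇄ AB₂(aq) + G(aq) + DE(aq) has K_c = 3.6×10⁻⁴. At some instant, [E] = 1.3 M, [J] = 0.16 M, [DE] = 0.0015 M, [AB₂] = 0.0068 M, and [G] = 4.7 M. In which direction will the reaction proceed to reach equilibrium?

in the forward direction

Q_c = [AB₂]·[G]·[DE] / ([E]³·[J]) = (0.0068)·(4.7)·(0.0015) / ((1.3)³·(0.16)) = 1.4×10⁻⁴
Q_c = 1.4×10⁻⁴ < K_c = 3.6×10⁻⁴, so the forward reaction proceeds.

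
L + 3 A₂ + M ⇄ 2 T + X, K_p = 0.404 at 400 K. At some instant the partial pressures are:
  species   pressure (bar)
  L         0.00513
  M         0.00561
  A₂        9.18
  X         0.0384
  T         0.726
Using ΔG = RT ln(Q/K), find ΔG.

ΔG = 2.70 kJ/mol

Q_p = P(T)²·P(X) / (P(L)·P(A₂)³·P(M)) = (0.726)²·(0.0384) / ((0.00513)·(9.18)³·(0.00561)) = 0.909
ΔG = RT ln(Q_p/K_p) = (8.314 J mol⁻¹ K⁻¹)(400 K) × ln(0.909/0.404)
   = (3.326 kJ/mol)(0.8109) = 2.70 kJ/mol
ΔG > 0, so the forward reaction is non-spontaneous (proceeds in reverse).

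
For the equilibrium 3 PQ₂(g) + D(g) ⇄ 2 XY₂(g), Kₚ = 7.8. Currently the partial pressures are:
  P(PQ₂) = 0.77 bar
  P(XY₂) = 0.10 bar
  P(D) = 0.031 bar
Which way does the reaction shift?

forward (toward products)

Qₚ = P(XY₂)² / (P(PQ₂)³·P(D)) = (0.10)² / ((0.77)³·(0.031)) = 0.71
Qₚ = 0.71 < Kₚ = 7.8, so the forward reaction proceeds.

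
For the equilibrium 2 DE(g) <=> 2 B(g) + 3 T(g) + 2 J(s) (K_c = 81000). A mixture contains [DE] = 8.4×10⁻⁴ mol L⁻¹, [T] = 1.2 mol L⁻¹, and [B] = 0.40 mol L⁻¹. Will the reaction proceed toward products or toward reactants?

to the left

(J is a pure solid — omitted from Q_c.)
Q_c = [B]²·[T]³ / [DE]² = (0.40)²·(1.2)³ / (8.4×10⁻⁴)² = 3.9×10⁵
Q_c = 3.9×10⁵ > K_c = 81000, so the reverse reaction proceeds.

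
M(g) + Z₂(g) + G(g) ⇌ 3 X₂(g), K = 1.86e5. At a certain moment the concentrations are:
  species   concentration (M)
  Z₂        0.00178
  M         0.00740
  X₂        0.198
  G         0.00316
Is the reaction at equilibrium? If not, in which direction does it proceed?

neither direction; the system is at equilibrium

Q = [X₂]³ / ([M]·[Z₂]·[G]) = (0.198)³ / ((0.00740)·(0.00178)·(0.00316)) = 1.86e5
Q = 1.86e5 = K, so the system is already at equilibrium.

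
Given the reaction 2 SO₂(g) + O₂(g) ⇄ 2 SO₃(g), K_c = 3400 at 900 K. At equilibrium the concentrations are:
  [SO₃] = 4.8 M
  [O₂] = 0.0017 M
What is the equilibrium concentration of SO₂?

[SO₂] = 2.0 M

At equilibrium, K_c = [SO₃]² / ([SO₂]²·[O₂]) = 3400.
(4.8)² / (([SO₂])²·(0.0017)) = 3400
[SO₂]² = 3.99 ⇒ [SO₂] = 2.0 M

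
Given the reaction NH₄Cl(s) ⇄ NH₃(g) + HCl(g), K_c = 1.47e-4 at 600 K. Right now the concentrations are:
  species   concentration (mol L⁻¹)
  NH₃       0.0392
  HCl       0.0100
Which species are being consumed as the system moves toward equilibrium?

NH₃, HCl (products)

(NH₄Cl is a pure solid — omitted from Q_c.)
Q_c = [NH₃]·[HCl] = (0.0392)·(0.0100) = 3.92e-4
Q_c = 3.92e-4 > K_c = 1.47e-4: net reverse reaction.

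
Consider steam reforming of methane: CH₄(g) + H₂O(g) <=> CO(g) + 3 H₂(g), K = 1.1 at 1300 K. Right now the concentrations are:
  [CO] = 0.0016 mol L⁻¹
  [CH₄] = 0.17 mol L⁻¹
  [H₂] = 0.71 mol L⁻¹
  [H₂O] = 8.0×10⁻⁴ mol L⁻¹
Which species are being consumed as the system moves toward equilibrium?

CO, H₂ (products)

Q = [CO]·[H₂]³ / ([CH₄]·[H₂O]) = (0.0016)·(0.71)³ / ((0.17)·(8.0×10⁻⁴)) = 4.2
Q = 4.2 > K = 1.1: net reverse reaction.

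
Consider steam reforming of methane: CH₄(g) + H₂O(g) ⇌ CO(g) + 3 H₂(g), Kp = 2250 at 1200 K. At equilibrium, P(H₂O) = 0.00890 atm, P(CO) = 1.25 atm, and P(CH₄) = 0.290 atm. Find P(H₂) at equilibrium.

P(H₂) = 1.67 atm

At equilibrium, Kp = P(CO)·P(H₂)³ / (P(CH₄)·P(H₂O)) = 2250.
(1.25)·(P(H₂))³ / ((0.290)·(0.00890)) = 2250
P(H₂)³ = 4.65 ⇒ P(H₂) = 1.67 atm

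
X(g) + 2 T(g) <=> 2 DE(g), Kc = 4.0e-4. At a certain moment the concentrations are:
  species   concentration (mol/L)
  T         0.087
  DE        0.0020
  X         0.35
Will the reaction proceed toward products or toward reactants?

toward reactants

Qc = [DE]² / ([X]·[T]²) = (0.0020)² / ((0.35)·(0.087)²) = 0.0015
Qc = 0.0015 > Kc = 4.0e-4, so the reverse reaction proceeds.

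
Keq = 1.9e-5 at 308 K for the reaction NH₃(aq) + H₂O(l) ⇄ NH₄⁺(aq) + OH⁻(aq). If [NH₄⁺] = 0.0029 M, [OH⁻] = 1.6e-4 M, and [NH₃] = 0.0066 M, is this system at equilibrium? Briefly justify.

(H₂O is a pure liquid — omitted from Q.)
Q = [NH₄⁺]·[OH⁻] / [NH₃] = (0.0029)·(1.6e-4) / (0.0066) = 7.0e-5
Q = 7.0e-5 > Keq = 1.9e-5: net reverse reaction.

no; Q > K, reaction proceeds in reverse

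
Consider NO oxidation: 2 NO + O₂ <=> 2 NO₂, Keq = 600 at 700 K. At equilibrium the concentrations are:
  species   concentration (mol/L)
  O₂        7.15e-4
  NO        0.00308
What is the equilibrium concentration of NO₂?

At equilibrium, Keq = [NO₂]² / ([NO]²·[O₂]) = 600.
([NO₂])² / ((0.00308)²·(7.15e-4)) = 600
[NO₂]² = 4.07e-6 ⇒ [NO₂] = 0.00202 mol/L

[NO₂] = 0.00202 mol/L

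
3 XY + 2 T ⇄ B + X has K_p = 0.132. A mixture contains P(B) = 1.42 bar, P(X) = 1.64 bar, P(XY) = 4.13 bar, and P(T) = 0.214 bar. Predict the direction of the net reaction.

to the left

Q_p = P(B)·P(X) / (P(XY)³·P(T)²) = (1.42)·(1.64) / ((4.13)³·(0.214)²) = 0.722
Q_p = 0.722 > K_p = 0.132, so the reverse reaction proceeds.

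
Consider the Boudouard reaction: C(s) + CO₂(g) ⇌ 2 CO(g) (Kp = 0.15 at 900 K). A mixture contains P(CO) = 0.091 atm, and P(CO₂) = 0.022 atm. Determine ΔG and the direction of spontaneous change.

ΔG = 6.88 kJ/mol; the forward reaction is non-spontaneous

(C is a pure solid — omitted from Qp.)
Qp = P(CO)² / P(CO₂) = (0.091)² / (0.022) = 0.376
ΔG = RT ln(Qp/Kp) = (8.314 J mol⁻¹ K⁻¹)(900 K) × ln(0.376/0.15)
   = (7.483 kJ/mol)(0.9190) = 6.88 kJ/mol
ΔG > 0, so the forward reaction is non-spontaneous (proceeds in reverse).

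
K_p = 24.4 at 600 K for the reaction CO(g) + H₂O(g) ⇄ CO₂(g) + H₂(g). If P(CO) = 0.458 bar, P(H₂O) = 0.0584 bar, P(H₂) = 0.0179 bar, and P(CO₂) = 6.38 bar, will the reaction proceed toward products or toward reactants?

toward products

Q_p = P(CO₂)·P(H₂) / (P(CO)·P(H₂O)) = (6.38)·(0.0179) / ((0.458)·(0.0584)) = 4.27
Q_p = 4.27 < K_p = 24.4, so the forward reaction proceeds.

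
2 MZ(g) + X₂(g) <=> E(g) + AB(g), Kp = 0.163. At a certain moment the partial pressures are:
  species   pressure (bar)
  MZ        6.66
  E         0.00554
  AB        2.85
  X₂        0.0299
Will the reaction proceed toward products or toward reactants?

Qp = P(E)·P(AB) / (P(MZ)²·P(X₂)) = (0.00554)·(2.85) / ((6.66)²·(0.0299)) = 0.0119
Qp = 0.0119 < Kp = 0.163, so the forward reaction proceeds.

forward (toward products)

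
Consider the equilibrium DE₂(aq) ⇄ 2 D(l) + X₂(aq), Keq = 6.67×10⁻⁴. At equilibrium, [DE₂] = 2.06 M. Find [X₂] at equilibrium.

(D is a pure liquid — omitted from Keq.)
At equilibrium, Keq = [X₂] / [DE₂] = 6.67×10⁻⁴.
([X₂]) / (2.06) = 6.67×10⁻⁴
[X₂] = 0.00137 M

[X₂] = 0.00137 M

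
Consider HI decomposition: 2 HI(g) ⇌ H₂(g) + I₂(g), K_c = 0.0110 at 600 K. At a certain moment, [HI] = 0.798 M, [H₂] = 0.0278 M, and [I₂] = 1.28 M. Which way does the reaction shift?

in the reverse direction

Q_c = [H₂]·[I₂] / [HI]² = (0.0278)·(1.28) / (0.798)² = 0.0559
Q_c = 0.0559 > K_c = 0.0110, so the reverse reaction proceeds.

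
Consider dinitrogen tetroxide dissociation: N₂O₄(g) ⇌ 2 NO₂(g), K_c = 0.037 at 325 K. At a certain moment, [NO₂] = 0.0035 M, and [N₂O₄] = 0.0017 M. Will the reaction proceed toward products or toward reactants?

in the forward direction

Q_c = [NO₂]² / [N₂O₄] = (0.0035)² / (0.0017) = 0.0072
Q_c = 0.0072 < K_c = 0.037, so the forward reaction proceeds.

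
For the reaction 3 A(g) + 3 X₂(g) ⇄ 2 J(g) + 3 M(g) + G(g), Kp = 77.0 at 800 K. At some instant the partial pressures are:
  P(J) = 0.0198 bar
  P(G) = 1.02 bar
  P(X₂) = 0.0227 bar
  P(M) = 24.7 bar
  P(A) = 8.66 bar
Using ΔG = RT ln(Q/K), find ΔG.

Qp = P(J)²·P(M)³·P(G) / (P(A)³·P(X₂)³) = (0.0198)²·(24.7)³·(1.02) / ((8.66)³·(0.0227)³) = 793
ΔG = RT ln(Qp/Kp) = (8.314 J mol⁻¹ K⁻¹)(800 K) × ln(793/77.0)
   = (6.651 kJ/mol)(2.332) = 15.5 kJ/mol
ΔG > 0, so the forward reaction is non-spontaneous (proceeds in reverse).

ΔG = 15.5 kJ/mol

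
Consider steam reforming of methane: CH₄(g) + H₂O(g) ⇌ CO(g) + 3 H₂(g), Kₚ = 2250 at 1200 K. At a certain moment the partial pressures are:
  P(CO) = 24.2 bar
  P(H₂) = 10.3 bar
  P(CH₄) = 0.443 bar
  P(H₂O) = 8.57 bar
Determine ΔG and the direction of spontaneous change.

Qₚ = P(CO)·P(H₂)³ / (P(CH₄)·P(H₂O)) = (24.2)·(10.3)³ / ((0.443)·(8.57)) = 6970
ΔG = RT ln(Qₚ/Kₚ) = (8.314 J mol⁻¹ K⁻¹)(1200 K) × ln(6970/2250)
   = (9.977 kJ/mol)(1.131) = 11.3 kJ/mol
ΔG > 0, so the forward reaction is non-spontaneous (proceeds in reverse).

ΔG = 11.3 kJ/mol; the forward reaction is non-spontaneous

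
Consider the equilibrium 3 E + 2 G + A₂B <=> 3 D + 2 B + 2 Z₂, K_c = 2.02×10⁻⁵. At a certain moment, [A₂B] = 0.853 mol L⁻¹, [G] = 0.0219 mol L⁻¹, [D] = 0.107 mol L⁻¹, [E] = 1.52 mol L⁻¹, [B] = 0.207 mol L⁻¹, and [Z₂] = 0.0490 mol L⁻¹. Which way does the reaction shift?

in the reverse direction

Q_c = [D]³·[B]²·[Z₂]² / ([E]³·[G]²·[A₂B]) = (0.107)³·(0.207)²·(0.0490)² / ((1.52)³·(0.0219)²·(0.853)) = 8.77×10⁻⁵
Q_c = 8.77×10⁻⁵ > K_c = 2.02×10⁻⁵, so the reverse reaction proceeds.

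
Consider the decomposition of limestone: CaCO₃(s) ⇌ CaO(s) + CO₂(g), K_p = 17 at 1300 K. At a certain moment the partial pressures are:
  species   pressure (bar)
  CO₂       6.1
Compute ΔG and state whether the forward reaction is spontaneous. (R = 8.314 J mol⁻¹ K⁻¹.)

(CaCO₃, CaO are pure solids — omitted from Q_p.)
Q_p = P(CO₂) = 6.10
ΔG = RT ln(Q_p/K_p) = (8.314 J mol⁻¹ K⁻¹)(1300 K) × ln(6.10/17)
   = (10.81 kJ/mol)(-1.025) = -11.1 kJ/mol
ΔG < 0, so the forward reaction is spontaneous (proceeds forward).

ΔG = -11.1 kJ/mol; the forward reaction is spontaneous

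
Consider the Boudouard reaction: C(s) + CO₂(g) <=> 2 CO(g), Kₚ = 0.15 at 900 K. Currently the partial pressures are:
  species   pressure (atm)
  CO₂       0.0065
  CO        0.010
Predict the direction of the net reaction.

(C is a pure solid — omitted from Qₚ.)
Qₚ = P(CO)² / P(CO₂) = (0.010)² / (0.0065) = 0.015
Qₚ = 0.015 < Kₚ = 0.15, so the forward reaction proceeds.

forward (toward products)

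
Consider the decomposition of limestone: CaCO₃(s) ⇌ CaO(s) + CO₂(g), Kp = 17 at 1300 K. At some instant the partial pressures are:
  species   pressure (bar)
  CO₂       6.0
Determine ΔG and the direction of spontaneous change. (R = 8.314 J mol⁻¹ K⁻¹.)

ΔG = -11.3 kJ/mol; the forward reaction is spontaneous

(CaCO₃, CaO are pure solids — omitted from Qp.)
Qp = P(CO₂) = 6.00
ΔG = RT ln(Qp/Kp) = (8.314 J mol⁻¹ K⁻¹)(1300 K) × ln(6.00/17)
   = (10.81 kJ/mol)(-1.041) = -11.3 kJ/mol
ΔG < 0, so the forward reaction is spontaneous (proceeds forward).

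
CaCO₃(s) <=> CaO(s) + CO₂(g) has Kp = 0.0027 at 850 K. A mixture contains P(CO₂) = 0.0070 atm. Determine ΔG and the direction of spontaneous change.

ΔG = 6.73 kJ/mol; the forward reaction is non-spontaneous

(CaCO₃, CaO are pure solids — omitted from Qp.)
Qp = P(CO₂) = 0.00700
ΔG = RT ln(Qp/Kp) = (8.314 J mol⁻¹ K⁻¹)(850 K) × ln(0.00700/0.0027)
   = (7.067 kJ/mol)(0.9527) = 6.73 kJ/mol
ΔG > 0, so the forward reaction is non-spontaneous (proceeds in reverse).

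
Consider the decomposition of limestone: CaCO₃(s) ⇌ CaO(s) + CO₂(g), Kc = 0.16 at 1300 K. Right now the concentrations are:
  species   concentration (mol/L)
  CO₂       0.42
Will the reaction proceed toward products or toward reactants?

(CaCO₃, CaO are pure solids — omitted from Qc.)
Qc = [CO₂] = 0.42
Qc = 0.42 > Kc = 0.16, so the reverse reaction proceeds.

to the left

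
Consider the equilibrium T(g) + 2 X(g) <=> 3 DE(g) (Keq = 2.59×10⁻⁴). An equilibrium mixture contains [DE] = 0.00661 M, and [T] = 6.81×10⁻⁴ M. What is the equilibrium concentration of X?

[X] = 1.28 M

At equilibrium, Keq = [DE]³ / ([T]·[X]²) = 2.59×10⁻⁴.
(0.00661)³ / ((6.81×10⁻⁴)·([X])²) = 2.59×10⁻⁴
[X]² = 1.64 ⇒ [X] = 1.28 M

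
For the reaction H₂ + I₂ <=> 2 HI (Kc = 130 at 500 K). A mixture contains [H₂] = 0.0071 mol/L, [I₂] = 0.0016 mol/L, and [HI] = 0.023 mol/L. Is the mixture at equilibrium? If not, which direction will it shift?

no; Q < K, reaction proceeds forward

Qc = [HI]² / ([H₂]·[I₂]) = (0.023)² / ((0.0071)·(0.0016)) = 47
Qc = 47 < Kc = 130: net forward reaction.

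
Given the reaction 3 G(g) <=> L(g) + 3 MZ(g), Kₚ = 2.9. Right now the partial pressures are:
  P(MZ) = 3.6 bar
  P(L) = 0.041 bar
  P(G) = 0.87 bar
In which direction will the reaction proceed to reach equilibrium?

neither direction; the system is at equilibrium

Qₚ = P(L)·P(MZ)³ / P(G)³ = (0.041)·(3.6)³ / (0.87)³ = 2.9
Qₚ = 2.9 = Kₚ, so the system is already at equilibrium.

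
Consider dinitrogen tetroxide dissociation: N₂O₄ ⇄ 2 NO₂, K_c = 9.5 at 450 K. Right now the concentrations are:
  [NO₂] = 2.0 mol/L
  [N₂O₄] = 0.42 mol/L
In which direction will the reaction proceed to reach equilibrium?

neither direction; the system is at equilibrium

Q_c = [NO₂]² / [N₂O₄] = (2.0)² / (0.42) = 9.5
Q_c = 9.5 = K_c, so the system is already at equilibrium.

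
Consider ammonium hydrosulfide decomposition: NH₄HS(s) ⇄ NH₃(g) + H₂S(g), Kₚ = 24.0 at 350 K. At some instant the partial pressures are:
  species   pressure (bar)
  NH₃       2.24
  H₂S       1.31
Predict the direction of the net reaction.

(NH₄HS is a pure solid — omitted from Qₚ.)
Qₚ = P(NH₃)·P(H₂S) = (2.24)·(1.31) = 2.93
Qₚ = 2.93 < Kₚ = 24.0, so the forward reaction proceeds.

forward (toward products)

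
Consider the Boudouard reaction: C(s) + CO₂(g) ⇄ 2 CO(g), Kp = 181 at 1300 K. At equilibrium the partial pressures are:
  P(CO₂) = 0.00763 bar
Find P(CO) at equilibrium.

P(CO) = 1.18 bar

(C is a pure solid — omitted from Kp.)
At equilibrium, Kp = P(CO)² / P(CO₂) = 181.
(P(CO))² / (0.00763) = 181
P(CO)² = 1.38 ⇒ P(CO) = 1.18 bar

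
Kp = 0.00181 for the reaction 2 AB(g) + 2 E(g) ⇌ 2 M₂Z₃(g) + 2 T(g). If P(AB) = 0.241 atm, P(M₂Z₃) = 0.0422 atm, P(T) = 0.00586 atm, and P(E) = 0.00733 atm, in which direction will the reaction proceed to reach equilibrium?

Qp = P(M₂Z₃)²·P(T)² / (P(AB)²·P(E)²) = (0.0422)²·(0.00586)² / ((0.241)²·(0.00733)²) = 0.0196
Qp = 0.0196 > Kp = 0.00181, so the reverse reaction proceeds.

reverse (toward reactants)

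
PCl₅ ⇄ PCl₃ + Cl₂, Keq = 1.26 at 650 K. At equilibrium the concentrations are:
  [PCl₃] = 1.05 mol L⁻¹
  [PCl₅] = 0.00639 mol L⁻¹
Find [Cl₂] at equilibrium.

[Cl₂] = 0.00767 mol L⁻¹

At equilibrium, Keq = [PCl₃]·[Cl₂] / [PCl₅] = 1.26.
(1.05)·([Cl₂]) / (0.00639) = 1.26
[Cl₂] = 0.00767 mol L⁻¹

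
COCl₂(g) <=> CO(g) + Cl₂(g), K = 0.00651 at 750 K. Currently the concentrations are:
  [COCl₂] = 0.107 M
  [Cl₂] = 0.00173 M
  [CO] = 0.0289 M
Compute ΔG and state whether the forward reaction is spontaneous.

ΔG = -16.4 kJ/mol; the forward reaction is spontaneous

Q = [CO]·[Cl₂] / [COCl₂] = (0.0289)·(0.00173) / (0.107) = 4.67×10⁻⁴
ΔG = RT ln(Q/K) = (8.314 J mol⁻¹ K⁻¹)(750 K) × ln(4.67×10⁻⁴/0.00651)
   = (6.236 kJ/mol)(-2.635) = -16.4 kJ/mol
ΔG < 0, so the forward reaction is spontaneous (proceeds forward).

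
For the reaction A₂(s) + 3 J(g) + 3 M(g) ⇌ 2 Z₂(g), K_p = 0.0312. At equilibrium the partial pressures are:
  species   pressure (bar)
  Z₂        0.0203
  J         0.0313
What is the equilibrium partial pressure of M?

(A₂ is a pure solid — omitted from K_p.)
At equilibrium, K_p = P(Z₂)² / (P(J)³·P(M)³) = 0.0312.
(0.0203)² / ((0.0313)³·(P(M))³) = 0.0312
P(M)³ = 431 ⇒ P(M) = 7.55 bar

P(M) = 7.55 bar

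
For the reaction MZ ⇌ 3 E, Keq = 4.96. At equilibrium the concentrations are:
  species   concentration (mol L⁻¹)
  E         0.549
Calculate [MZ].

[MZ] = 0.0334 mol L⁻¹

At equilibrium, Keq = [E]³ / [MZ] = 4.96.
(0.549)³ / ([MZ]) = 4.96
[MZ] = 0.0334 mol L⁻¹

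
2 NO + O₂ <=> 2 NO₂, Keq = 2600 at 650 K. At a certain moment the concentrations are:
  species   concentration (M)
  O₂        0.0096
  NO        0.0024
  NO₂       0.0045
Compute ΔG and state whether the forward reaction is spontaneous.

ΔG = -10.6 kJ/mol; the forward reaction is spontaneous

Q = [NO₂]² / ([NO]²·[O₂]) = (0.0045)² / ((0.0024)²·(0.0096)) = 366
ΔG = RT ln(Q/Keq) = (8.314 J mol⁻¹ K⁻¹)(650 K) × ln(366/2600)
   = (5.404 kJ/mol)(-1.961) = -10.6 kJ/mol
ΔG < 0, so the forward reaction is spontaneous (proceeds forward).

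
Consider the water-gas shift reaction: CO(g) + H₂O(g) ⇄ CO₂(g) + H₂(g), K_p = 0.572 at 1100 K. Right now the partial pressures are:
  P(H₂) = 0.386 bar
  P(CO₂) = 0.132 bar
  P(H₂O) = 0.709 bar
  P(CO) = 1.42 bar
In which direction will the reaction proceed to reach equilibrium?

forward (toward products)

Q_p = P(CO₂)·P(H₂) / (P(CO)·P(H₂O)) = (0.132)·(0.386) / ((1.42)·(0.709)) = 0.0506
Q_p = 0.0506 < K_p = 0.572, so the forward reaction proceeds.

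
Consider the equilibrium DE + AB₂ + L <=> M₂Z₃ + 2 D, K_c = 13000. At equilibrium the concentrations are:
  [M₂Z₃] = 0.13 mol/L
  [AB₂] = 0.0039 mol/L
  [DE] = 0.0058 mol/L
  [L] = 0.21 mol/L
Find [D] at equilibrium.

At equilibrium, K_c = [M₂Z₃]·[D]² / ([DE]·[AB₂]·[L]) = 13000.
(0.13)·([D])² / ((0.0058)·(0.0039)·(0.21)) = 13000
[D]² = 0.475 ⇒ [D] = 0.69 mol/L

[D] = 0.69 mol/L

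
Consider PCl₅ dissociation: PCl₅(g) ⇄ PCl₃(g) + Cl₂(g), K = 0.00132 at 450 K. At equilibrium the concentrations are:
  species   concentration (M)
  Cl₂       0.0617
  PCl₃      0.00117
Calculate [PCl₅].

At equilibrium, K = [PCl₃]·[Cl₂] / [PCl₅] = 0.00132.
(0.00117)·(0.0617) / ([PCl₅]) = 0.00132
[PCl₅] = 0.0547 M

[PCl₅] = 0.0547 M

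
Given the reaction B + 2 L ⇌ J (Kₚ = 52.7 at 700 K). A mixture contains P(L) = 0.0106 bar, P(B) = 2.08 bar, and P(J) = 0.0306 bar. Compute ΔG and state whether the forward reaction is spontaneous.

Qₚ = P(J) / (P(B)·P(L)²) = (0.0306) / ((2.08)·(0.0106)²) = 131
ΔG = RT ln(Qₚ/Kₚ) = (8.314 J mol⁻¹ K⁻¹)(700 K) × ln(131/52.7)
   = (5.820 kJ/mol)(0.9106) = 5.30 kJ/mol
ΔG > 0, so the forward reaction is non-spontaneous (proceeds in reverse).

ΔG = 5.30 kJ/mol; the forward reaction is non-spontaneous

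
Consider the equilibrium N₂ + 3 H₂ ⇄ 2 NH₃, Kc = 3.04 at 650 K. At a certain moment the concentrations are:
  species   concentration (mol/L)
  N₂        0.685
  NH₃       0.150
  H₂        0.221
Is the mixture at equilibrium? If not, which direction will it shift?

Qc = [NH₃]² / ([N₂]·[H₂]³) = (0.150)² / ((0.685)·(0.221)³) = 3.04
Qc = 3.04 = Kc; the system is at equilibrium.

yes, at equilibrium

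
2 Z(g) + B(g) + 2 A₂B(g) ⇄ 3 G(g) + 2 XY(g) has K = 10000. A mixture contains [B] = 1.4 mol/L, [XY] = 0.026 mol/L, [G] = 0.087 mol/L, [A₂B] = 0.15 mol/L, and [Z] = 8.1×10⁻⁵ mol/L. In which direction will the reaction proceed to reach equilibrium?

in the forward direction

Q = [G]³·[XY]² / ([Z]²·[B]·[A₂B]²) = (0.087)³·(0.026)² / ((8.1×10⁻⁵)²·(1.4)·(0.15)²) = 2200
Q = 2200 < K = 10000, so the forward reaction proceeds.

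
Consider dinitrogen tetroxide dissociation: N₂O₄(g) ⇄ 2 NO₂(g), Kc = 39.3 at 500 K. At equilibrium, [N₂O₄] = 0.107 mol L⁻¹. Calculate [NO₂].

[NO₂] = 2.05 mol L⁻¹

At equilibrium, Kc = [NO₂]² / [N₂O₄] = 39.3.
([NO₂])² / (0.107) = 39.3
[NO₂]² = 4.21 ⇒ [NO₂] = 2.05 mol L⁻¹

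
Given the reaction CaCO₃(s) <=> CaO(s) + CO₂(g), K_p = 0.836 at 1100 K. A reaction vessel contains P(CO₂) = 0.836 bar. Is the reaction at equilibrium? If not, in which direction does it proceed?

(CaCO₃, CaO are pure solids — omitted from Q_p.)
Q_p = P(CO₂) = 0.836
Q_p = 0.836 = K_p, so the system is already at equilibrium.

at equilibrium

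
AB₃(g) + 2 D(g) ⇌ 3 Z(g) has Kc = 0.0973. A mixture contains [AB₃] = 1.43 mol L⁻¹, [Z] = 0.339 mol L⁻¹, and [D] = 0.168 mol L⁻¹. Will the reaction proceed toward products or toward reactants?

Qc = [Z]³ / ([AB₃]·[D]²) = (0.339)³ / ((1.43)·(0.168)²) = 0.965
Qc = 0.965 > Kc = 0.0973, so the reverse reaction proceeds.

to the left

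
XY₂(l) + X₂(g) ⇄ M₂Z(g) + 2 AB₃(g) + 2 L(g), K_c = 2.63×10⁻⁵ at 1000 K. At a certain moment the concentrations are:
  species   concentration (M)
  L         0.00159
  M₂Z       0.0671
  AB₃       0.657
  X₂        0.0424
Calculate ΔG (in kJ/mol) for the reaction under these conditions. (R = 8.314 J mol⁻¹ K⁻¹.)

(XY₂ is a pure liquid — omitted from Q_c.)
Q_c = [M₂Z]·[AB₃]²·[L]² / [X₂] = (0.0671)·(0.657)²·(0.00159)² / (0.0424) = 1.73×10⁻⁶
ΔG = RT ln(Q_c/K_c) = (8.314 J mol⁻¹ K⁻¹)(1000 K) × ln(1.73×10⁻⁶/2.63×10⁻⁵)
   = (8.314 kJ/mol)(-2.721) = -22.6 kJ/mol
ΔG < 0, so the forward reaction is spontaneous (proceeds forward).

ΔG = -22.6 kJ/mol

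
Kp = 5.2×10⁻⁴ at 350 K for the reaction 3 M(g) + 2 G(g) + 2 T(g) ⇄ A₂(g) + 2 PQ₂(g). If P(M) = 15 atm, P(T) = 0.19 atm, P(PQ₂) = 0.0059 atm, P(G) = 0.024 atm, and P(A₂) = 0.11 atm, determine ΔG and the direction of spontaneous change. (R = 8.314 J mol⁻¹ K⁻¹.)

ΔG = -6.56 kJ/mol; the forward reaction is spontaneous

Qp = P(A₂)·P(PQ₂)² / (P(M)³·P(G)²·P(T)²) = (0.11)·(0.0059)² / ((15)³·(0.024)²·(0.19)²) = 5.46×10⁻⁵
ΔG = RT ln(Qp/Kp) = (8.314 J mol⁻¹ K⁻¹)(350 K) × ln(5.46×10⁻⁵/5.2×10⁻⁴)
   = (2.910 kJ/mol)(-2.254) = -6.56 kJ/mol
ΔG < 0, so the forward reaction is spontaneous (proceeds forward).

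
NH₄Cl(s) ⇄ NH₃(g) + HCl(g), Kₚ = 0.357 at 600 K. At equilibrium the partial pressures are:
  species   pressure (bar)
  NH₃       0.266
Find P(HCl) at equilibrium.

(NH₄Cl is a pure solid — omitted from Kₚ.)
At equilibrium, Kₚ = P(NH₃)·P(HCl) = 0.357.
(0.266)·(P(HCl)) = 0.357
P(HCl) = 1.34 bar

P(HCl) = 1.34 bar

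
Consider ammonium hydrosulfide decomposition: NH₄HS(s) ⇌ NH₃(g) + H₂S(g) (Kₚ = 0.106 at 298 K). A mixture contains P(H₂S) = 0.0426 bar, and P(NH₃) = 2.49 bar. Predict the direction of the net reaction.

neither direction; the system is at equilibrium

(NH₄HS is a pure solid — omitted from Qₚ.)
Qₚ = P(NH₃)·P(H₂S) = (2.49)·(0.0426) = 0.106
Qₚ = 0.106 = Kₚ, so the system is already at equilibrium.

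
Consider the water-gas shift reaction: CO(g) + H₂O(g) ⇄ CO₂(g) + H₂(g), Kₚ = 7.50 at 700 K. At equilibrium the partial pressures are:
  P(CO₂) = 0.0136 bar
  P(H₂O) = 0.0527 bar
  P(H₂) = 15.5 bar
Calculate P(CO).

P(CO) = 0.533 bar

At equilibrium, Kₚ = P(CO₂)·P(H₂) / (P(CO)·P(H₂O)) = 7.50.
(0.0136)·(15.5) / ((P(CO))·(0.0527)) = 7.50
P(CO) = 0.533 bar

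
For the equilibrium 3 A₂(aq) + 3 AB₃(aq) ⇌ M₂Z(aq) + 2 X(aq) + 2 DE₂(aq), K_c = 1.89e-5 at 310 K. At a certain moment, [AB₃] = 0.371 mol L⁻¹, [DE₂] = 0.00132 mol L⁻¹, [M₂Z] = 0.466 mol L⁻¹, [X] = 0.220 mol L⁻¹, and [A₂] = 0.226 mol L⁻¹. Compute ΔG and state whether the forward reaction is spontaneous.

ΔG = 3.25 kJ/mol; the forward reaction is non-spontaneous

Q_c = [M₂Z]·[X]²·[DE₂]² / ([A₂]³·[AB₃]³) = (0.466)·(0.220)²·(0.00132)² / ((0.226)³·(0.371)³) = 6.67e-5
ΔG = RT ln(Q_c/K_c) = (8.314 J mol⁻¹ K⁻¹)(310 K) × ln(6.67e-5/1.89e-5)
   = (2.577 kJ/mol)(1.261) = 3.25 kJ/mol
ΔG > 0, so the forward reaction is non-spontaneous (proceeds in reverse).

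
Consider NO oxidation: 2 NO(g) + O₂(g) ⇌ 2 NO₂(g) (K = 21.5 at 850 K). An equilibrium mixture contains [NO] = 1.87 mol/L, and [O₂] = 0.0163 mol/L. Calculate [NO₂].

[NO₂] = 1.11 mol/L

At equilibrium, K = [NO₂]² / ([NO]²·[O₂]) = 21.5.
([NO₂])² / ((1.87)²·(0.0163)) = 21.5
[NO₂]² = 1.23 ⇒ [NO₂] = 1.11 mol/L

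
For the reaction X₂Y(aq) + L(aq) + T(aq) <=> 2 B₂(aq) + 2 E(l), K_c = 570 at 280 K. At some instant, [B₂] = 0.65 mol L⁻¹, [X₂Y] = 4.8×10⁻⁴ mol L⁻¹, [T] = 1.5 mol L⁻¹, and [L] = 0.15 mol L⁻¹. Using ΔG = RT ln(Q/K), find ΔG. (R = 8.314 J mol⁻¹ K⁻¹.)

(E is a pure liquid — omitted from Q_c.)
Q_c = [B₂]² / ([X₂Y]·[L]·[T]) = (0.65)² / ((4.8×10⁻⁴)·(0.15)·(1.5)) = 3910
ΔG = RT ln(Q_c/K_c) = (8.314 J mol⁻¹ K⁻¹)(280 K) × ln(3910/570)
   = (2.328 kJ/mol)(1.926) = 4.48 kJ/mol
ΔG > 0, so the forward reaction is non-spontaneous (proceeds in reverse).

ΔG = 4.48 kJ/mol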